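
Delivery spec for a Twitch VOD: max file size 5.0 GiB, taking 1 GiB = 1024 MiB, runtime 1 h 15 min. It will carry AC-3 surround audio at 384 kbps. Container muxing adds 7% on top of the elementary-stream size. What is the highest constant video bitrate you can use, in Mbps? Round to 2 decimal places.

8.54 Mbps

Budget: 5.0 GiB = 42949.7 Mb.
Stream payload after overhead: 42949.7 / 1.07 = 40139.9 Mb.
1 h 15 min = 75 min = 4500 s
Total bitrate budget: 40139.9 Mb / 4500 s = 8.920 Mbps.
Audio: 384 kbps = 0.384 Mbps.
Video: 8.920 − 0.384 = 8.536 Mbps.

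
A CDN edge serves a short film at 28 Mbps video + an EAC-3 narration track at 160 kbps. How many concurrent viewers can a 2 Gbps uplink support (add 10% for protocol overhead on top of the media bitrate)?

64

Audio: 160 kbps = 0.160 Mbps.
Per-viewer media rate: 28.160 Mbps.
On the wire with 10% overhead: 30.976 Mbps.
2 Gbps = 2,000 Mbps; 2,000 / 30.976 = 64.57 → 64 viewers.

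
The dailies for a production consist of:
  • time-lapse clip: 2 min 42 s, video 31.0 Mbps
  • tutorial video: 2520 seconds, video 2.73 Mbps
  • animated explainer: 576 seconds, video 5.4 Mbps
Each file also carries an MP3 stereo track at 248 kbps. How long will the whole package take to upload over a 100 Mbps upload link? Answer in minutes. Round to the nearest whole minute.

Audio: 248 kbps = 0.248 Mbps.
time-lapse clip: 31.248 Mbps × 162 s = 5062.2 Mb
tutorial video: 2.978 Mbps × 2520 s = 7504.6 Mb
animated explainer: 5.648 Mbps × 576 s = 3253.2 Mb
Total: 15820.0 Mb = 1977.5 MB.
At 100 Mbps: 15820.0 / 100 = 158 s ≈ 2.64 minutes.

3 minutes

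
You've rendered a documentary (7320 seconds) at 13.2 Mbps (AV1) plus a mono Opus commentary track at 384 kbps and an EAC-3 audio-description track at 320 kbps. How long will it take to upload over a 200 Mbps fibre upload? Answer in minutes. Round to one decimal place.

8.5 minutes

Audio total: 384 + 320 = 704 kbps = 0.704 Mbps.
Total bitrate: 13.904 Mbps.
File: 13.904 Mbps × 7320 s = 101777.3 Mb.
At 200 Mbps: 101777.3 / 200 = 508.9 s ≈ 8.48 minutes.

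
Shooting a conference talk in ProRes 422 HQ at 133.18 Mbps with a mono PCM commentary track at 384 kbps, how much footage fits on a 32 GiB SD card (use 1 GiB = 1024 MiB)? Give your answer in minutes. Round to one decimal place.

Audio: 384 kbps = 0.384 Mbps.
Total bitrate: 133.18 + 0.384 = 133.564 Mbps.
Capacity: 32 GiB = 274,878 Mb.
Recording time: 274,878 / 133.564 = 2,058 s ≈ 34.3 minutes.

34.3 minutes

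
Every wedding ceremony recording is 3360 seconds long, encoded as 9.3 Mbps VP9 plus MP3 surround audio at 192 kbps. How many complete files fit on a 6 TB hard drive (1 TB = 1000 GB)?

Audio: 192 kbps = 0.192 Mbps.
Total bitrate: 9.492 Mbps.
Per item: 9.492 Mbps × 3360 s = 31,893 Mb = 3,987 MB.
Capacity: 6 TB = 48,000,000 Mb; 1505.03 items → 1505 complete.

1505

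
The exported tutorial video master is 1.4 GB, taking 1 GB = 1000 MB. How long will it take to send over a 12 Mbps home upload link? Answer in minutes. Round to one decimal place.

15.6 minutes

File: 1.4 GB = 11200.0 Mb.
At 12 Mbps: 11200.0 / 12 = 933.3 s ≈ 15.6 minutes.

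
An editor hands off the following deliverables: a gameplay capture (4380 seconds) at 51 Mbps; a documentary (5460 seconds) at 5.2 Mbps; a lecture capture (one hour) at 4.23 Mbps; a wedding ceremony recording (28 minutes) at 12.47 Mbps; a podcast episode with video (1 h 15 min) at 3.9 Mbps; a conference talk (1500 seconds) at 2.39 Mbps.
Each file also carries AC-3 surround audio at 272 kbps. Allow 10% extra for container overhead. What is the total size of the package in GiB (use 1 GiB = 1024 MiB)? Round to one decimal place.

40.3 GiB

Audio: 272 kbps = 0.272 Mbps.
gameplay capture: 51.272 Mbps × 4380 s × 1.10 = 247028.5 Mb
documentary: 5.472 Mbps × 5460 s × 1.10 = 32864.8 Mb
lecture capture: 4.502 Mbps × 3600 s × 1.10 = 17827.9 Mb
wedding ceremony recording: 12.742 Mbps × 1680 s × 1.10 = 23547.2 Mb
podcast episode with video: 4.172 Mbps × 4500 s × 1.10 = 20651.4 Mb
conference talk: 2.662 Mbps × 1500 s × 1.10 = 4392.3 Mb
Total: 346312.2 Mb = 43289.0 MB.
= 40.32 GiB.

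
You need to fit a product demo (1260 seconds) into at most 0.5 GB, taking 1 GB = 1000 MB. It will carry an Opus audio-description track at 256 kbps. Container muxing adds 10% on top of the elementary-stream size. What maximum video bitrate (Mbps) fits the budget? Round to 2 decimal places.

2.63 Mbps

Budget: 0.5 GB = 4000.0 Mb.
Stream payload after overhead: 4000.0 / 1.10 = 3636.4 Mb.
Total bitrate budget: 3636.4 Mb / 1260 s = 2.886 Mbps.
Audio: 256 kbps = 0.256 Mbps.
Video: 2.886 − 0.256 = 2.630 Mbps.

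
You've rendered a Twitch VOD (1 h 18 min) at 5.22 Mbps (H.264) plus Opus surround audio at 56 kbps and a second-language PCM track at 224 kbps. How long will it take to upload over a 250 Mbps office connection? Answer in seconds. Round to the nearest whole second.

103 seconds

1 h 18 min = 78 min = 4680 s
Audio total: 56 + 224 = 280 kbps = 0.280 Mbps.
Total bitrate: 5.500 Mbps.
File: 5.500 Mbps × 4680 s = 25740.0 Mb.
At 250 Mbps: 25740.0 / 250 = 103.0 s ≈ 103 seconds.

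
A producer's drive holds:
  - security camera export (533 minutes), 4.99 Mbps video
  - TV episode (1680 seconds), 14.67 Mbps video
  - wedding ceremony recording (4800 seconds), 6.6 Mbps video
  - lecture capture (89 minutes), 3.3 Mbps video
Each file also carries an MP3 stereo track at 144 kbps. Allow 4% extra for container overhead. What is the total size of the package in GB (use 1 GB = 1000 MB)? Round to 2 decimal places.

31.18 GB

Audio: 144 kbps = 0.144 Mbps.
security camera export: 5.134 Mbps × 31980 s × 1.04 = 170752.7 Mb
TV episode: 14.814 Mbps × 1680 s × 1.04 = 25883.0 Mb
wedding ceremony recording: 6.744 Mbps × 4800 s × 1.04 = 33666.0 Mb
lecture capture: 3.444 Mbps × 5340 s × 1.04 = 19126.6 Mb
Total: 249428.4 Mb = 31178.5 MB.
= 31.18 GB.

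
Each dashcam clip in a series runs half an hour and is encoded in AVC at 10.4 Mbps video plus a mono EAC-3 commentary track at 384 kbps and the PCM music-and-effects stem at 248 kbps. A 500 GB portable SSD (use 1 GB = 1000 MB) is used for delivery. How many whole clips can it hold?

30 min = 1800 s
Audio total: 384 + 248 = 632 kbps = 0.632 Mbps.
Total bitrate: 11.032 Mbps.
Per item: 11.032 Mbps × 1800 s = 19,858 Mb = 2,482 MB.
Capacity: 500 GB = 4,000,000 Mb; 201.43 items → 201 complete.

201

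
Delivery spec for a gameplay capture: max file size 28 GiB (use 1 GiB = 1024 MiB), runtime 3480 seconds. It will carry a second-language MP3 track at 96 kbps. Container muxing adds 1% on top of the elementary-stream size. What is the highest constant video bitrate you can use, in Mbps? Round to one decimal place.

Budget: 28 GiB = 240518.2 Mb.
Stream payload after overhead: 240518.2 / 1.01 = 238136.8 Mb.
Total bitrate budget: 238136.8 Mb / 3480 s = 68.430 Mbps.
Audio: 96 kbps = 0.096 Mbps.
Video: 68.430 − 0.096 = 68.334 Mbps.

68.3 Mbps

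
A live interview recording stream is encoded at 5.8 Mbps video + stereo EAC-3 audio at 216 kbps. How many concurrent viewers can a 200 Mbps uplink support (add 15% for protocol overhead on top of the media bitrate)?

28

Audio: 216 kbps = 0.216 Mbps.
Per-viewer media rate: 6.016 Mbps.
On the wire with 15% overhead: 6.918 Mbps.
200 Mbps = 200.0 Mbps; 200.0 / 6.918 = 28.91 → 28 viewers.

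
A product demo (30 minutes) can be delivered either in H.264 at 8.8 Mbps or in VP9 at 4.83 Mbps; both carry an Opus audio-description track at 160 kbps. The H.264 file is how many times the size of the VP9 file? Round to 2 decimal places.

1.80

30 min = 1800 s
Audio: 160 kbps = 0.160 Mbps.
H.264: 8.960 Mbps × 1800 s = 16128.0 Mb = 2.016 GB.
VP9: 4.990 Mbps × 1800 s = 8982.0 Mb = 1.123 GB.
Ratio: 2.016 / 1.123 = 1.796.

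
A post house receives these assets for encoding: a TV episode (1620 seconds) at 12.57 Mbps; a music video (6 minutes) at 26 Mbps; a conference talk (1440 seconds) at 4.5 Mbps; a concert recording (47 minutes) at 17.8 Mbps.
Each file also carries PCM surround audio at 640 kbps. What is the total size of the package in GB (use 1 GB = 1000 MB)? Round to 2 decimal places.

Audio: 640 kbps = 0.640 Mbps.
TV episode: 13.210 Mbps × 1620 s = 21400.2 Mb
music video: 26.640 Mbps × 360 s = 9590.4 Mb
conference talk: 5.140 Mbps × 1440 s = 7401.6 Mb
concert recording: 18.440 Mbps × 2820 s = 52000.8 Mb
Total: 90393.0 Mb = 11299.1 MB.
= 11.30 GB.

11.30 GB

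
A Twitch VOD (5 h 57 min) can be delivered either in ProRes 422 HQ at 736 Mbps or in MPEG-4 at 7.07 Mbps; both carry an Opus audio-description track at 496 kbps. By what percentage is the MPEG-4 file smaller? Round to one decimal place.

99.0%

5 h 57 min = 357 min = 21420 s
Audio: 496 kbps = 0.496 Mbps.
ProRes 422 HQ: 736.496 Mbps × 21420 s = 15775744.3 Mb = 1971.968 GB.
MPEG-4: 7.566 Mbps × 21420 s = 162063.7 Mb = 20.258 GB.
Reduction: (1 − 20.258/1971.968) × 100 = 98.97%.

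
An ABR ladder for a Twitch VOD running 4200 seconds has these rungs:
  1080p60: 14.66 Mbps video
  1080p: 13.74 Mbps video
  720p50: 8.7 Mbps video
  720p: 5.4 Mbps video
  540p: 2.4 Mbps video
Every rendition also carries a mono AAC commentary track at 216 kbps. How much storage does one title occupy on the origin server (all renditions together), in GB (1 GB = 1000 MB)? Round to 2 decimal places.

24.14 GB

Audio: 216 kbps = 0.216 Mbps.
Sum of rendition bitrates: (14.66+0.216) + (13.74+0.216) + (8.7+0.216) + (5.4+0.216) + (2.4+0.216) = 45.980 Mbps.
× 4200 s = 193,116 Mb = 24,140 MB = 24.14 GB.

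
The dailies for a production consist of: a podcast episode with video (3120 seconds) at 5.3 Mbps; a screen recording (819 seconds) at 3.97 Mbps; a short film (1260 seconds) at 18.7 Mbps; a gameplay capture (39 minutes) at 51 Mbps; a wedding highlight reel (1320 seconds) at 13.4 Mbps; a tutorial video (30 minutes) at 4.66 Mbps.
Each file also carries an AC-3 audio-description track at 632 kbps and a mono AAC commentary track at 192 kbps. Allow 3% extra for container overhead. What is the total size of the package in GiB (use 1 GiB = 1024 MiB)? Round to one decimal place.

23.7 GiB

Audio total: 632 + 192 = 824 kbps = 0.824 Mbps.
podcast episode with video: 6.124 Mbps × 3120 s × 1.03 = 19680.1 Mb
screen recording: 4.794 Mbps × 819 s × 1.03 = 4044.1 Mb
short film: 19.524 Mbps × 1260 s × 1.03 = 25338.2 Mb
gameplay capture: 51.824 Mbps × 2340 s × 1.03 = 124906.2 Mb
wedding highlight reel: 14.224 Mbps × 1320 s × 1.03 = 19339.0 Mb
tutorial video: 5.484 Mbps × 1800 s × 1.03 = 10167.3 Mb
Total: 203474.9 Mb = 25434.4 MB.
= 23.69 GiB.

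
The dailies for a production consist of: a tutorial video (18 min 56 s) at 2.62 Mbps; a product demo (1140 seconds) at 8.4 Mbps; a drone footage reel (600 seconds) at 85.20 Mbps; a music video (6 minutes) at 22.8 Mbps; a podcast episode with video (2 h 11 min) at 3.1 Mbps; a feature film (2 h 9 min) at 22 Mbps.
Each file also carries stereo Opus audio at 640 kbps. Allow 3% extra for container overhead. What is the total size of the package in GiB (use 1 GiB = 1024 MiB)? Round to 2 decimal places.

33.40 GiB

Audio: 640 kbps = 0.640 Mbps.
tutorial video: 3.260 Mbps × 1136 s × 1.03 = 3814.5 Mb
product demo: 9.040 Mbps × 1140 s × 1.03 = 10614.8 Mb
drone footage reel: 85.840 Mbps × 600 s × 1.03 = 53049.1 Mb
music video: 23.440 Mbps × 360 s × 1.03 = 8691.6 Mb
podcast episode with video: 3.740 Mbps × 7860 s × 1.03 = 30278.3 Mb
feature film: 22.640 Mbps × 7740 s × 1.03 = 180490.6 Mb
Total: 286938.8 Mb = 35867.4 MB.
= 33.40 GiB.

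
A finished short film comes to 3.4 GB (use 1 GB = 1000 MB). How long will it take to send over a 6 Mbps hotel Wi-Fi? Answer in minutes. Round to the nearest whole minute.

76 minutes

File: 3.4 GB = 27200.0 Mb.
At 6 Mbps: 27200.0 / 6 = 4533.3 s ≈ 75.6 minutes.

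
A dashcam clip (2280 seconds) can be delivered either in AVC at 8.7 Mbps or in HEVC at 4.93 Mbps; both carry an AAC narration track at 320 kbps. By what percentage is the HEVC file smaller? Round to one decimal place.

41.8%

Audio: 320 kbps = 0.320 Mbps.
AVC: 9.020 Mbps × 2280 s = 20565.6 Mb = 2.571 GB.
HEVC: 5.250 Mbps × 2280 s = 11970.0 Mb = 1.496 GB.
Reduction: (1 − 1.496/2.571) × 100 = 41.80%.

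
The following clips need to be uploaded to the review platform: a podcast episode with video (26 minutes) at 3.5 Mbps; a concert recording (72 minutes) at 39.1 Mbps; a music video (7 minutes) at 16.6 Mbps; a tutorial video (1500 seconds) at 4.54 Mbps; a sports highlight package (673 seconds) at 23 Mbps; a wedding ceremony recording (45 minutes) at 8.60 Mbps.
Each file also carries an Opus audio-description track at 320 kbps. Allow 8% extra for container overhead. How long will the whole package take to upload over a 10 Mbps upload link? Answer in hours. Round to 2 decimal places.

6.91 hours

Audio: 320 kbps = 0.320 Mbps.
podcast episode with video: 3.820 Mbps × 1560 s × 1.08 = 6435.9 Mb
concert recording: 39.420 Mbps × 4320 s × 1.08 = 183918.0 Mb
music video: 16.920 Mbps × 420 s × 1.08 = 7674.9 Mb
tutorial video: 4.860 Mbps × 1500 s × 1.08 = 7873.2 Mb
sports highlight package: 23.320 Mbps × 673 s × 1.08 = 16949.9 Mb
wedding ceremony recording: 8.920 Mbps × 2700 s × 1.08 = 26010.7 Mb
Total: 248862.6 Mb = 31107.8 MB.
At 10 Mbps: 248862.6 / 10 = 24886 s ≈ 6.91 hours.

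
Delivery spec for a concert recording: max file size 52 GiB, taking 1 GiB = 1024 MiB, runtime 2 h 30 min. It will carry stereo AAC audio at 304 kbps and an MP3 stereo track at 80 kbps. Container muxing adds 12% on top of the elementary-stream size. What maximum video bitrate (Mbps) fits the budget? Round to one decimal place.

Budget: 52 GiB = 446676.6 Mb.
Stream payload after overhead: 446676.6 / 1.12 = 398818.4 Mb.
2 h 30 min = 150 min = 9000 s
Total bitrate budget: 398818.4 Mb / 9000 s = 44.313 Mbps.
Audio total: 304 + 80 = 384 kbps = 0.384 Mbps.
Video: 44.313 − 0.384 = 43.929 Mbps.

43.9 Mbps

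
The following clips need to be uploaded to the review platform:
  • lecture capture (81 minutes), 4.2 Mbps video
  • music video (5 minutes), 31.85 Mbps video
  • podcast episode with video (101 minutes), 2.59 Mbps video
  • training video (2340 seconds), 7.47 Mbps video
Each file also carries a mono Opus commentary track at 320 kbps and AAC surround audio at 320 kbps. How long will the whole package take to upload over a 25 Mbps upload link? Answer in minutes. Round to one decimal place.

47.9 minutes

Audio total: 320 + 320 = 640 kbps = 0.640 Mbps.
lecture capture: 4.840 Mbps × 4860 s = 23522.4 Mb
music video: 32.490 Mbps × 300 s = 9747.0 Mb
podcast episode with video: 3.230 Mbps × 6060 s = 19573.8 Mb
training video: 8.110 Mbps × 2340 s = 18977.4 Mb
Total: 71820.6 Mb = 8977.6 MB.
At 25 Mbps: 71820.6 / 25 = 2873 s ≈ 47.9 minutes.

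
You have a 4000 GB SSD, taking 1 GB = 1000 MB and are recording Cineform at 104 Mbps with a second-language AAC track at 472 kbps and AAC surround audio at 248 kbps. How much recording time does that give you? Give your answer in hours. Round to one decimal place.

Audio total: 472 + 248 = 720 kbps = 0.720 Mbps.
Total bitrate: 104 + 0.720 = 104.720 Mbps.
Capacity: 4000 GB = 32,000,000 Mb.
Recording time: 32,000,000 / 104.720 = 305,577 s ≈ 84.9 hours.

84.9 hours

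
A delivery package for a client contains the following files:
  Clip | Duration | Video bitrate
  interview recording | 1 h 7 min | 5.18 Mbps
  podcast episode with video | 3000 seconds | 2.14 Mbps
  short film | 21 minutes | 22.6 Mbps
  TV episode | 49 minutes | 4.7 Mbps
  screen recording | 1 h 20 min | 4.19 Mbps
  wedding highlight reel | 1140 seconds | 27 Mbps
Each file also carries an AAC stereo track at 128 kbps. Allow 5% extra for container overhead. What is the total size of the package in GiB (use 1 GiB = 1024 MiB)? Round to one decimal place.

Audio: 128 kbps = 0.128 Mbps.
interview recording: 5.308 Mbps × 4020 s × 1.05 = 22405.1 Mb
podcast episode with video: 2.268 Mbps × 3000 s × 1.05 = 7144.2 Mb
short film: 22.728 Mbps × 1260 s × 1.05 = 30069.1 Mb
TV episode: 4.828 Mbps × 2940 s × 1.05 = 14904.0 Mb
screen recording: 4.318 Mbps × 4800 s × 1.05 = 21762.7 Mb
wedding highlight reel: 27.128 Mbps × 1140 s × 1.05 = 32472.2 Mb
Total: 128757.4 Mb = 16094.7 MB.
= 14.99 GiB.

15.0 GiB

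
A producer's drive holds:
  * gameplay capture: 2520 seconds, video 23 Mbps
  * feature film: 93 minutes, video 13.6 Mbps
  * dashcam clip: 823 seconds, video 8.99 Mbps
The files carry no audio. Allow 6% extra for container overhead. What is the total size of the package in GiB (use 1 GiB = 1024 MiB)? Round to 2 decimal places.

17.43 GiB

gameplay capture: 23.000 Mbps × 2520 s × 1.06 = 61437.6 Mb
feature film: 13.600 Mbps × 5580 s × 1.06 = 80441.3 Mb
dashcam clip: 8.990 Mbps × 823 s × 1.06 = 7842.7 Mb
Total: 149721.6 Mb = 18715.2 MB.
= 17.43 GiB.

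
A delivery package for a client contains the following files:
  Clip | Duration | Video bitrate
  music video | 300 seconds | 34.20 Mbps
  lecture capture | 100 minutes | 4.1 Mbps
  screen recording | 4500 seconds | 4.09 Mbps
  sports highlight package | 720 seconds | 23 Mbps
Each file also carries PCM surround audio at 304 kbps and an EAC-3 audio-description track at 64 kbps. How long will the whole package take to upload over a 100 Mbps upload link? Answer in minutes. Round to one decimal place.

12.3 minutes

Audio total: 304 + 64 = 368 kbps = 0.368 Mbps.
music video: 34.568 Mbps × 300 s = 10370.4 Mb
lecture capture: 4.468 Mbps × 6000 s = 26808.0 Mb
screen recording: 4.458 Mbps × 4500 s = 20061.0 Mb
sports highlight package: 23.368 Mbps × 720 s = 16825.0 Mb
Total: 74064.4 Mb = 9258.0 MB.
At 100 Mbps: 74064.4 / 100 = 741 s ≈ 12.3 minutes.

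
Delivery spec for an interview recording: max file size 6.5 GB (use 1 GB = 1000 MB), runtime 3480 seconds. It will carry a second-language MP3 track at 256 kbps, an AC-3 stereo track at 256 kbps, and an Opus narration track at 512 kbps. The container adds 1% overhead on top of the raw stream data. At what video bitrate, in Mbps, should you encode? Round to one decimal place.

Budget: 6.5 GB = 52000.0 Mb.
Stream payload after overhead: 52000.0 / 1.01 = 51485.1 Mb.
Total bitrate budget: 51485.1 Mb / 3480 s = 14.795 Mbps.
Audio total: 256 + 256 + 512 = 1024 kbps = 1.024 Mbps.
Video: 14.795 − 1.024 = 13.771 Mbps.

13.8 Mbps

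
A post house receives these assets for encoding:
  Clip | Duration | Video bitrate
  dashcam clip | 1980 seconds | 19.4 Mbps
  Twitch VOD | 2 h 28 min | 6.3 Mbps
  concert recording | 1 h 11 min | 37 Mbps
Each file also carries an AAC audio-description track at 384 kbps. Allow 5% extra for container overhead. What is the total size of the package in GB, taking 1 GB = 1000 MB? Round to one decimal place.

Audio: 384 kbps = 0.384 Mbps.
dashcam clip: 19.784 Mbps × 1980 s × 1.05 = 41130.9 Mb
Twitch VOD: 6.684 Mbps × 8880 s × 1.05 = 62321.6 Mb
concert recording: 37.384 Mbps × 4260 s × 1.05 = 167218.6 Mb
Total: 270671.2 Mb = 33833.9 MB.
= 33.83 GB.

33.8 GB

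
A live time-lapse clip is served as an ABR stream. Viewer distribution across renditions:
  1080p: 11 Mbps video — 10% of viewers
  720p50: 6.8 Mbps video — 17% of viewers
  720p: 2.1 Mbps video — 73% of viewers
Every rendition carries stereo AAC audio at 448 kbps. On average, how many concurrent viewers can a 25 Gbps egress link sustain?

Audio: 448 kbps = 0.448 Mbps.
Average per-viewer bitrate: 0.10×11.448 + 0.17×7.248 + 0.73×2.548 = 4.237 Mbps.
25 Gbps = 25,000 Mbps; 25,000 / 4.237 = 5900.40 → 5900.

5900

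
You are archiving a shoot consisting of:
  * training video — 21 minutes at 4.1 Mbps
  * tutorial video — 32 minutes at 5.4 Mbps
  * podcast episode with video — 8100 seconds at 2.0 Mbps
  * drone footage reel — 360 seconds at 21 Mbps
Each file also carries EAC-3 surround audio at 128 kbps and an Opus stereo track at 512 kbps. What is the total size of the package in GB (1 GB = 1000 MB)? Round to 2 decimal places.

Audio total: 128 + 512 = 640 kbps = 0.640 Mbps.
training video: 4.740 Mbps × 1260 s = 5972.4 Mb
tutorial video: 6.040 Mbps × 1920 s = 11596.8 Mb
podcast episode with video: 2.640 Mbps × 8100 s = 21384.0 Mb
drone footage reel: 21.640 Mbps × 360 s = 7790.4 Mb
Total: 46743.6 Mb = 5842.9 MB.
= 5.843 GB.

5.84 GB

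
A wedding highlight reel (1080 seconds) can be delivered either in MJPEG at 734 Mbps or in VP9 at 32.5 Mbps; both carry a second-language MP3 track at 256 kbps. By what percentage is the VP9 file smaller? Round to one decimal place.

95.5%

Audio: 256 kbps = 0.256 Mbps.
MJPEG: 734.256 Mbps × 1080 s = 792996.5 Mb = 99.125 GB.
VP9: 32.756 Mbps × 1080 s = 35376.5 Mb = 4.422 GB.
Reduction: (1 − 4.422/99.125) × 100 = 95.54%.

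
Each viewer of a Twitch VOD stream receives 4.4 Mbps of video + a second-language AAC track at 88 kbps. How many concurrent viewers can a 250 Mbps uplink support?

Audio: 88 kbps = 0.088 Mbps.
Per-viewer media rate: 4.488 Mbps.
250 Mbps = 250.0 Mbps; 250.0 / 4.488 = 55.70 → 55 viewers.

55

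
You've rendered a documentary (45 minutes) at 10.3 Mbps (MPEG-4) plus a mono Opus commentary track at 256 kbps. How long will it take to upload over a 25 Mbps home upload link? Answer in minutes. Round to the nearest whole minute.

45 min = 2700 s
Audio: 256 kbps = 0.256 Mbps.
Total bitrate: 10.556 Mbps.
File: 10.556 Mbps × 2700 s = 28501.2 Mb.
At 25 Mbps: 28501.2 / 25 = 1140.0 s ≈ 19 minutes.

19 minutes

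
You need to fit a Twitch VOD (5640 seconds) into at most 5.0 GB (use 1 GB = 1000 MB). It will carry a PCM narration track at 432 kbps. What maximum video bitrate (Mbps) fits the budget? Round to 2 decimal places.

6.66 Mbps

Budget: 5.0 GB = 40000.0 Mb.
Total bitrate budget: 40000.0 Mb / 5640 s = 7.092 Mbps.
Audio: 432 kbps = 0.432 Mbps.
Video: 7.092 − 0.432 = 6.660 Mbps.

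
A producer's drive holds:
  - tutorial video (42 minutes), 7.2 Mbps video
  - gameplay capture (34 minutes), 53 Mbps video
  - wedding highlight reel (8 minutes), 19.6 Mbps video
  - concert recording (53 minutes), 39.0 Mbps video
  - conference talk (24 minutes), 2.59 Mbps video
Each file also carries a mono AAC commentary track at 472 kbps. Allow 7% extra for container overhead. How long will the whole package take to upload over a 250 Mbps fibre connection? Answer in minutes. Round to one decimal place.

19.1 minutes

Audio: 472 kbps = 0.472 Mbps.
tutorial video: 7.672 Mbps × 2520 s × 1.07 = 20686.8 Mb
gameplay capture: 53.472 Mbps × 2040 s × 1.07 = 116718.7 Mb
wedding highlight reel: 20.072 Mbps × 480 s × 1.07 = 10309.0 Mb
concert recording: 39.472 Mbps × 3180 s × 1.07 = 134307.4 Mb
conference talk: 3.062 Mbps × 1440 s × 1.07 = 4717.9 Mb
Total: 286739.8 Mb = 35842.5 MB.
At 250 Mbps: 286739.8 / 250 = 1147 s ≈ 19.1 minutes.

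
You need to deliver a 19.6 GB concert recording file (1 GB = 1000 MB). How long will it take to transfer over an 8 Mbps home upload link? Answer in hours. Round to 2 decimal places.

5.44 hours

File: 19.6 GB = 156800.0 Mb.
At 8 Mbps: 156800.0 / 8 = 19600.0 s ≈ 5.44 hours.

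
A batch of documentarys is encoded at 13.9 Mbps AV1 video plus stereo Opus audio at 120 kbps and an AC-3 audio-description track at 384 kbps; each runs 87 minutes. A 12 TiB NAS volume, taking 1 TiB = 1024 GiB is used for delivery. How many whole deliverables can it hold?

1403

87 min = 5220 s
Audio total: 120 + 384 = 504 kbps = 0.504 Mbps.
Total bitrate: 14.404 Mbps.
Per item: 14.404 Mbps × 5220 s = 75,189 Mb = 9,399 MB.
Capacity: 12 TiB = 105,553,116 Mb; 1403.84 items → 1403 complete.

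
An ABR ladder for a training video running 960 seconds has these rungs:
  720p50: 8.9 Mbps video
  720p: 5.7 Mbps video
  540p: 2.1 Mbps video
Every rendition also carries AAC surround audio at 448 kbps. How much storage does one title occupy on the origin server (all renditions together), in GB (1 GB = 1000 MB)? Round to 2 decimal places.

2.17 GB

Audio: 448 kbps = 0.448 Mbps.
Sum of rendition bitrates: (8.9+0.448) + (5.7+0.448) + (2.1+0.448) = 18.044 Mbps.
× 960 s = 17,322 Mb = 2,165 MB = 2.165 GB.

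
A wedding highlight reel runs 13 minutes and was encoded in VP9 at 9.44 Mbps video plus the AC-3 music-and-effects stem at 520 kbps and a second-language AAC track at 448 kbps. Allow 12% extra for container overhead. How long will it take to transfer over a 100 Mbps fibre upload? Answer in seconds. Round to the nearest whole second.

91 seconds

13 min = 780 s
Audio total: 520 + 448 = 968 kbps = 0.968 Mbps.
Total bitrate: 10.408 Mbps.
File: 10.408 Mbps × 780 s = 8118.2 Mb.
With 12% container overhead: ×1.12. → 9092.4 Mb.
At 100 Mbps: 9092.4 / 100 = 90.9 s ≈ 90.9 seconds.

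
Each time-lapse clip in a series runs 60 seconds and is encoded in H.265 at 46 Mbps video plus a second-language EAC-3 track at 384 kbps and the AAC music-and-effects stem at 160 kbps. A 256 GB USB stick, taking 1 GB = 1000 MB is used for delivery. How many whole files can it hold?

Audio total: 384 + 160 = 544 kbps = 0.544 Mbps.
Total bitrate: 46.544 Mbps.
Per item: 46.544 Mbps × 60 s = 2,793 Mb = 349.1 MB.
Capacity: 256 GB = 2,048,000 Mb; 733.36 items → 733 complete.

733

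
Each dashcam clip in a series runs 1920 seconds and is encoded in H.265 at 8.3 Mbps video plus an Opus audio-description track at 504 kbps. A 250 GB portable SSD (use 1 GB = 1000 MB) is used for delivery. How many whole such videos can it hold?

118

Audio: 504 kbps = 0.504 Mbps.
Total bitrate: 8.804 Mbps.
Per item: 8.804 Mbps × 1920 s = 16,904 Mb = 2,113 MB.
Capacity: 250 GB = 2,000,000 Mb; 118.32 items → 118 complete.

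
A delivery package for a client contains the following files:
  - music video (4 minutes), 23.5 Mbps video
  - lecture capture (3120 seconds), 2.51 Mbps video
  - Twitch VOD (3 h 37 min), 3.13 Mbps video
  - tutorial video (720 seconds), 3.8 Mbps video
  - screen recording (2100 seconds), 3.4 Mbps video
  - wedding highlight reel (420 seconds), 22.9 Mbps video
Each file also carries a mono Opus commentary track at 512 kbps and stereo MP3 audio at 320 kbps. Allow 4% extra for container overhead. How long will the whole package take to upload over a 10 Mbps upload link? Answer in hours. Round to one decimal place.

Audio total: 512 + 320 = 832 kbps = 0.832 Mbps.
music video: 24.332 Mbps × 240 s × 1.04 = 6073.3 Mb
lecture capture: 3.342 Mbps × 3120 s × 1.04 = 10844.1 Mb
Twitch VOD: 3.962 Mbps × 13020 s × 1.04 = 53648.6 Mb
tutorial video: 4.632 Mbps × 720 s × 1.04 = 3468.4 Mb
screen recording: 4.232 Mbps × 2100 s × 1.04 = 9242.7 Mb
wedding highlight reel: 23.732 Mbps × 420 s × 1.04 = 10366.1 Mb
Total: 93643.3 Mb = 11705.4 MB.
At 10 Mbps: 93643.3 / 10 = 9364 s ≈ 2.6 hours.

2.6 hours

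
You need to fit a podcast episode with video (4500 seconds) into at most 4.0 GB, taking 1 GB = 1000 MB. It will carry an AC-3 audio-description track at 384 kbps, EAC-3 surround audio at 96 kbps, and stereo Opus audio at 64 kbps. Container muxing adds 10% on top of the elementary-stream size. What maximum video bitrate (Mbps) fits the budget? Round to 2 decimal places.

5.92 Mbps

Budget: 4.0 GB = 32000.0 Mb.
Stream payload after overhead: 32000.0 / 1.10 = 29090.9 Mb.
Total bitrate budget: 29090.9 Mb / 4500 s = 6.465 Mbps.
Audio total: 384 + 96 + 64 = 544 kbps = 0.544 Mbps.
Video: 6.465 − 0.544 = 5.921 Mbps.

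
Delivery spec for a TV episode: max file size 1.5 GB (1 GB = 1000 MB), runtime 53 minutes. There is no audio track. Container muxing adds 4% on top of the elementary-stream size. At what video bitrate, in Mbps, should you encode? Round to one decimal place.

Budget: 1.5 GB = 12000.0 Mb.
Stream payload after overhead: 12000.0 / 1.04 = 11538.5 Mb.
53 min = 3180 s
Total bitrate budget: 11538.5 Mb / 3180 s = 3.628 Mbps.

3.6 Mbps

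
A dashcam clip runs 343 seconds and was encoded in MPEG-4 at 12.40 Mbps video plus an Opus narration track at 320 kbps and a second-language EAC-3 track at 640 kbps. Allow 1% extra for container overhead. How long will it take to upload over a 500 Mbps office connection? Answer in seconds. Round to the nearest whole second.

9 seconds

Audio total: 320 + 640 = 960 kbps = 0.960 Mbps.
Total bitrate: 13.360 Mbps.
File: 13.360 Mbps × 343 s = 4582.5 Mb.
With 1% container overhead: ×1.01. → 4628.3 Mb.
At 500 Mbps: 4628.3 / 500 = 9.3 s ≈ 9.26 seconds.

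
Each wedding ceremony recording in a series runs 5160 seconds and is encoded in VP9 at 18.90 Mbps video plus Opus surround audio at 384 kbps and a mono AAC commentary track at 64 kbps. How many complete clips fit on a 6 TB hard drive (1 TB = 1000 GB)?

Audio total: 384 + 64 = 448 kbps = 0.448 Mbps.
Total bitrate: 19.348 Mbps.
Per item: 19.348 Mbps × 5160 s = 99,836 Mb = 12,479 MB.
Capacity: 6 TB = 48,000,000 Mb; 480.79 items → 480 complete.

480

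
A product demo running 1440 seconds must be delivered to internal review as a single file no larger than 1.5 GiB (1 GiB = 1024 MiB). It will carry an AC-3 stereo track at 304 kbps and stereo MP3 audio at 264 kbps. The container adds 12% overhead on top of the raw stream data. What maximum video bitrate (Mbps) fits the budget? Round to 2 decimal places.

Budget: 1.5 GiB = 12884.9 Mb.
Stream payload after overhead: 12884.9 / 1.12 = 11504.4 Mb.
Total bitrate budget: 11504.4 Mb / 1440 s = 7.989 Mbps.
Audio total: 304 + 264 = 568 kbps = 0.568 Mbps.
Video: 7.989 − 0.568 = 7.421 Mbps.

7.42 Mbps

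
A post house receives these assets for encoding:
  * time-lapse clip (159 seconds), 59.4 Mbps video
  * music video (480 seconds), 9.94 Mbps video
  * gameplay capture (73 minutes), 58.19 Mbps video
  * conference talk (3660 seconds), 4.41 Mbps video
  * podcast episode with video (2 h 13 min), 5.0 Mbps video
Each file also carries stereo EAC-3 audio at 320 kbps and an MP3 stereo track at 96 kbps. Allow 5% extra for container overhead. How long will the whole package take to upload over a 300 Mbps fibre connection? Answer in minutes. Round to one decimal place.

Audio total: 320 + 96 = 416 kbps = 0.416 Mbps.
time-lapse clip: 59.816 Mbps × 159 s × 1.05 = 9986.3 Mb
music video: 10.356 Mbps × 480 s × 1.05 = 5219.4 Mb
gameplay capture: 58.606 Mbps × 4380 s × 1.05 = 269529.0 Mb
conference talk: 4.826 Mbps × 3660 s × 1.05 = 18546.3 Mb
podcast episode with video: 5.416 Mbps × 7980 s × 1.05 = 45380.7 Mb
Total: 348661.7 Mb = 43582.7 MB.
At 300 Mbps: 348661.7 / 300 = 1162 s ≈ 19.4 minutes.

19.4 minutes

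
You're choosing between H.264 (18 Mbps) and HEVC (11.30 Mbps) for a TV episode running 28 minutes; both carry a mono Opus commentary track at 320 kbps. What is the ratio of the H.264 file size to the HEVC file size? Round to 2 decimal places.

1.58

28 min = 1680 s
Audio: 320 kbps = 0.320 Mbps.
H.264: 18.320 Mbps × 1680 s = 30777.6 Mb = 3.847 GB.
HEVC: 11.620 Mbps × 1680 s = 19521.6 Mb = 2.440 GB.
Ratio: 3.847 / 2.440 = 1.577.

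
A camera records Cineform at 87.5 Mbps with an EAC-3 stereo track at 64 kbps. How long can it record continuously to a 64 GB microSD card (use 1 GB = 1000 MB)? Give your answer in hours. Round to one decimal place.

Audio: 64 kbps = 0.064 Mbps.
Total bitrate: 87.5 + 0.064 = 87.564 Mbps.
Capacity: 64 GB = 512,000 Mb.
Recording time: 512,000 / 87.564 = 5,847 s ≈ 1.62 hours.

1.6 hours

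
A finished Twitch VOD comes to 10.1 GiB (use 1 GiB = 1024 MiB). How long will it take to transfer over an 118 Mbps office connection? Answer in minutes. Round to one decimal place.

File: 10.1 GiB = 86758.3 Mb.
At 118 Mbps: 86758.3 / 118 = 735.2 s ≈ 12.3 minutes.

12.3 minutes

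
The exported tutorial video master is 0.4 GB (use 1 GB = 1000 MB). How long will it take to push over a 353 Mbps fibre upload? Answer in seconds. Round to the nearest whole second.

9 seconds

File: 0.4 GB = 3200.0 Mb.
At 353 Mbps: 3200.0 / 353 = 9.1 s ≈ 9.07 seconds.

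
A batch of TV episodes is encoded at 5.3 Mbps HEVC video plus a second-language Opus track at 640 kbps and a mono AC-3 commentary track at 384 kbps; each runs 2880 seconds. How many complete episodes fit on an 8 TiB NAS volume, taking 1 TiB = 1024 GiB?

Audio total: 640 + 384 = 1024 kbps = 1.024 Mbps.
Total bitrate: 6.324 Mbps.
Per item: 6.324 Mbps × 2880 s = 18,213 Mb = 2,277 MB.
Capacity: 8 TiB = 70,368,744 Mb; 3863.63 items → 3863 complete.

3863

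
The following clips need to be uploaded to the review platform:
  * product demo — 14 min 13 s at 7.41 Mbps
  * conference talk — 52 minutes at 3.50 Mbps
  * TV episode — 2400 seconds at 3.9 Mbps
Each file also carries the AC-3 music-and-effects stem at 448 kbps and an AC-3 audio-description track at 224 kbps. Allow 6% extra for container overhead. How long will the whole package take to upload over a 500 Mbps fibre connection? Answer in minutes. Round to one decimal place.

1.1 minutes

Audio total: 448 + 224 = 672 kbps = 0.672 Mbps.
product demo: 8.082 Mbps × 853 s × 1.06 = 7307.6 Mb
conference talk: 4.172 Mbps × 3120 s × 1.06 = 13797.6 Mb
TV episode: 4.572 Mbps × 2400 s × 1.06 = 11631.2 Mb
Total: 32736.4 Mb = 4092.0 MB.
At 500 Mbps: 32736.4 / 500 = 65 s ≈ 1.09 minutes.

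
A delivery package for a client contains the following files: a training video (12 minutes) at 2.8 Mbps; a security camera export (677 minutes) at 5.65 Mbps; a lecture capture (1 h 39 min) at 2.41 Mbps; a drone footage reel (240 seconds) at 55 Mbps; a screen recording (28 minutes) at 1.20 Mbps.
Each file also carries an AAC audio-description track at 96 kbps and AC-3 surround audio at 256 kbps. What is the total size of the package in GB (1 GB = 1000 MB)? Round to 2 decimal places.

34.80 GB

Audio total: 96 + 256 = 352 kbps = 0.352 Mbps.
training video: 3.152 Mbps × 720 s = 2269.4 Mb
security camera export: 6.002 Mbps × 40620 s = 243801.2 Mb
lecture capture: 2.762 Mbps × 5940 s = 16406.3 Mb
drone footage reel: 55.352 Mbps × 240 s = 13284.5 Mb
screen recording: 1.552 Mbps × 1680 s = 2607.4 Mb
Total: 278368.8 Mb = 34796.1 MB.
= 34.80 GB.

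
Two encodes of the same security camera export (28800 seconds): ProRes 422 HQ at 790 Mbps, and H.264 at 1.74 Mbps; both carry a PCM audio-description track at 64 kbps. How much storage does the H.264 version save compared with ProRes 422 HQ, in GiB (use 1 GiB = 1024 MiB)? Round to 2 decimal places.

2642.85 GiB

Audio: 64 kbps = 0.064 Mbps.
ProRes 422 HQ: 790.064 Mbps × 28800 s = 22753843.2 Mb = 2648.896 GiB.
H.264: 1.804 Mbps × 28800 s = 51955.2 Mb = 6.048 GiB.
Saving: 2648.896 − 6.048 = 2642.848 GiB.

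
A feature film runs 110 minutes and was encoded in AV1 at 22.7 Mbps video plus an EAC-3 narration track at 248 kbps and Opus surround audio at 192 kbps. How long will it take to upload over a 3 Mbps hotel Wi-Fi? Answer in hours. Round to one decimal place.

110 min = 6600 s
Audio total: 248 + 192 = 440 kbps = 0.440 Mbps.
Total bitrate: 23.140 Mbps.
File: 23.140 Mbps × 6600 s = 152724.0 Mb.
At 3 Mbps: 152724.0 / 3 = 50908.0 s ≈ 14.1 hours.

14.1 hours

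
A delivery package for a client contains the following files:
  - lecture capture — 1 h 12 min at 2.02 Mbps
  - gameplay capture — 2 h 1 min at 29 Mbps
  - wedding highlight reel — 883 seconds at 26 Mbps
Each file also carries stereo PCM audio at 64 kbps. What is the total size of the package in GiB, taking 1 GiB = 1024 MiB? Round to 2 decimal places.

28.29 GiB

Audio: 64 kbps = 0.064 Mbps.
lecture capture: 2.084 Mbps × 4320 s = 9002.9 Mb
gameplay capture: 29.064 Mbps × 7260 s = 211004.6 Mb
wedding highlight reel: 26.064 Mbps × 883 s = 23014.5 Mb
Total: 243022.0 Mb = 30377.8 MB.
= 28.29 GiB.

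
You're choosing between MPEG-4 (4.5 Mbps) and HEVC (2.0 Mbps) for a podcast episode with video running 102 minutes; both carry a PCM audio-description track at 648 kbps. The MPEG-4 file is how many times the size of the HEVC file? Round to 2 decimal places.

1.94

102 min = 6120 s
Audio: 648 kbps = 0.648 Mbps.
MPEG-4: 5.148 Mbps × 6120 s = 31505.8 Mb = 3.668 GiB.
HEVC: 2.648 Mbps × 6120 s = 16205.8 Mb = 1.887 GiB.
Ratio: 3.668 / 1.887 = 1.944.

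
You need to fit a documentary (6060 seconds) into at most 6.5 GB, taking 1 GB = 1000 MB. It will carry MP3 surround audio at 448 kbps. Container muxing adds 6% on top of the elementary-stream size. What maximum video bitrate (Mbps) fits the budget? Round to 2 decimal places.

7.65 Mbps

Budget: 6.5 GB = 52000.0 Mb.
Stream payload after overhead: 52000.0 / 1.06 = 49056.6 Mb.
Total bitrate budget: 49056.6 Mb / 6060 s = 8.095 Mbps.
Audio: 448 kbps = 0.448 Mbps.
Video: 8.095 − 0.448 = 7.647 Mbps.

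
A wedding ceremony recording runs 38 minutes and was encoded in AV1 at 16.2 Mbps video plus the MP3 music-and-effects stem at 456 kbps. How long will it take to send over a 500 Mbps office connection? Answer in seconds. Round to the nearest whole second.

76 seconds

38 min = 2280 s
Audio: 456 kbps = 0.456 Mbps.
Total bitrate: 16.656 Mbps.
File: 16.656 Mbps × 2280 s = 37975.7 Mb.
At 500 Mbps: 37975.7 / 500 = 76.0 s ≈ 76 seconds.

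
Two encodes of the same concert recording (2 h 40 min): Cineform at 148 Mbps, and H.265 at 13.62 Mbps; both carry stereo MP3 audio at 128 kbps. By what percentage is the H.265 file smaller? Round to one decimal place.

90.7%

2 h 40 min = 160 min = 9600 s
Audio: 128 kbps = 0.128 Mbps.
Cineform: 148.128 Mbps × 9600 s = 1422028.8 Mb = 165.546 GiB.
H.265: 13.748 Mbps × 9600 s = 131980.8 Mb = 15.365 GiB.
Reduction: (1 − 15.365/165.546) × 100 = 90.72%.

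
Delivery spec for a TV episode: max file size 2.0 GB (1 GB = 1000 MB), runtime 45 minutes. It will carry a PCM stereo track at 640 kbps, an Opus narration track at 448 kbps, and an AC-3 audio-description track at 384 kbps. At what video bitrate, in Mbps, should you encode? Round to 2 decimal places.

Budget: 2.0 GB = 16000.0 Mb.
45 min = 2700 s
Total bitrate budget: 16000.0 Mb / 2700 s = 5.926 Mbps.
Audio total: 640 + 448 + 384 = 1472 kbps = 1.472 Mbps.
Video: 5.926 − 1.472 = 4.454 Mbps.

4.45 Mbps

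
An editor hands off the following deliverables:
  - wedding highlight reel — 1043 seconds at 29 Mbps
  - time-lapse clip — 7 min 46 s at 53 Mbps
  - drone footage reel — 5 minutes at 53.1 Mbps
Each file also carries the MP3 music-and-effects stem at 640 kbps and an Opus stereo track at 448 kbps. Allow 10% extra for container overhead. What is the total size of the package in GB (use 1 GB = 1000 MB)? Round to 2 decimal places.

10.02 GB

Audio total: 640 + 448 = 1088 kbps = 1.088 Mbps.
wedding highlight reel: 30.088 Mbps × 1043 s × 1.10 = 34520.0 Mb
time-lapse clip: 54.088 Mbps × 466 s × 1.10 = 27725.5 Mb
drone footage reel: 54.188 Mbps × 300 s × 1.10 = 17882.0 Mb
Total: 80127.5 Mb = 10015.9 MB.
= 10.02 GB.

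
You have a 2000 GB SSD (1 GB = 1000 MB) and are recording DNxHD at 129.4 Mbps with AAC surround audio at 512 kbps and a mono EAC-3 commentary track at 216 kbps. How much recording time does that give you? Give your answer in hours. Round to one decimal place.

34.2 hours

Audio total: 512 + 216 = 728 kbps = 0.728 Mbps.
Total bitrate: 129.4 + 0.728 = 130.128 Mbps.
Capacity: 2000 GB = 16,000,000 Mb.
Recording time: 16,000,000 / 130.128 = 122,956 s ≈ 34.2 hours.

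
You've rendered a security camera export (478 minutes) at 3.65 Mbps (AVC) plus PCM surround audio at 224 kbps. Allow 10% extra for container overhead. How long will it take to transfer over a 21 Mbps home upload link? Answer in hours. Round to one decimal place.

1.6 hours

478 min = 28680 s
Audio: 224 kbps = 0.224 Mbps.
Total bitrate: 3.874 Mbps.
File: 3.874 Mbps × 28680 s = 111106.3 Mb.
With 10% container overhead: ×1.10. → 122217.0 Mb.
At 21 Mbps: 122217.0 / 21 = 5819.9 s ≈ 1.62 hours.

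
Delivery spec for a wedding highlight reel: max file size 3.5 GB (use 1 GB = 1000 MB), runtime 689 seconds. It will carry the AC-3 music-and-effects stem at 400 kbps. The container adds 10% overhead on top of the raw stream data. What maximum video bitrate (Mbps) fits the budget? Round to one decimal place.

36.5 Mbps

Budget: 3.5 GB = 28000.0 Mb.
Stream payload after overhead: 28000.0 / 1.10 = 25454.5 Mb.
Total bitrate budget: 25454.5 Mb / 689 s = 36.944 Mbps.
Audio: 400 kbps = 0.400 Mbps.
Video: 36.944 − 0.400 = 36.544 Mbps.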